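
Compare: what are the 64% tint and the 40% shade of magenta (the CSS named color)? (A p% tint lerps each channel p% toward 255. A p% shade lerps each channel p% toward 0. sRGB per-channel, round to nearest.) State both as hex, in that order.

#FFA3FF, #990099

CSS magenta is rgb(255, 0, 255).
64% tint:
  R: 255 + 0 = 255 → 255
  G: 0 + 0.64×(255−0) = 0 + 163.2 = 163.2 → 163
  B: 255 + 0 = 255 → 255
  → #FFA3FF
40% shade:
  R: 255 − 102 = 153 → 153
  G: 0 + 0.4×(0−0) = 0 + 0 = 0 → 0
  B: 255 − 102 = 153 → 153
  → #990099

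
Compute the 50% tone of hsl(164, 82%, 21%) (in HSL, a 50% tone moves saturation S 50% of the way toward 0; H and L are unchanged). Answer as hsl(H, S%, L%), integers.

hsl(164, 41%, 21%)

S moves 50% from 82 toward 0: 82 − 41 = 41 → 41.
H and L are unchanged.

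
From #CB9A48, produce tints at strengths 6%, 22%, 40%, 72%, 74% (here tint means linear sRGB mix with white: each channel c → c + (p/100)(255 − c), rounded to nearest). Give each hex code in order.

#CEA053, #D6B070, #E0C291, #F0E3CC, #F1E5CF

#CB9A48 is rgb(203, 154, 72).
6%: (203 + 3.12 = 206.12→206, 154 + 6.06 = 160.06→160, 72 + 10.98 = 82.98→83) → #CEA053
22%: (203 + 11.44 = 214.44→214, 154 + 22.22 = 176.22→176, 72 + 40.26 = 112.26→112) → #D6B070
40%: (203 + 20.8 = 223.8→224, 154 + 40.4 = 194.4→194, 72 + 73.2 = 145.2→145) → #E0C291
72%: (203 + 37.44 = 240.44→240, 154 + 72.72 = 226.72→227, 72 + 131.76 = 203.76→204) → #F0E3CC
74%: (203 + 38.48 = 241.48→241, 154 + 74.74 = 228.74→229, 72 + 135.42 = 207.42→207) → #F1E5CF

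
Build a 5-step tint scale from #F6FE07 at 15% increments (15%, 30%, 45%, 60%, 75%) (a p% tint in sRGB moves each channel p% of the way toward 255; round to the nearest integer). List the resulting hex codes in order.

#F6FE07 is rgb(246, 254, 7).
15%: (246 + 1.35 = 247.35→247, 254→254, 7 + 37.2 = 44.2→44) → #F7FE2C
30%: (246 + 2.7 = 248.7→249, 254→254, 7 + 74.4 = 81.4→81) → #F9FE51
45%: (246 + 4.05 = 250.05→250, 254→254, 7 + 111.6 = 118.6→119) → #FAFE77
60%: (246 + 5.4 = 251.4→251, 254 + 0.6 = 254.6→255, 7 + 148.8 = 155.8→156) → #FBFF9C
75%: (246 + 6.75 = 252.75→253, 254 + 0.75 = 254.75→255, 7 + 186 = 193→193) → #FDFFC1

#F7FE2C, #F9FE51, #FAFE77, #FBFF9C, #FDFFC1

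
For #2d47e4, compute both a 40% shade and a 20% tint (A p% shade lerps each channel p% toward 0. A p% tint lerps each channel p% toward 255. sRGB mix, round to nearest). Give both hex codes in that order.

#2d47e4 is rgb(45, 71, 228).
40% shade:
  R: 45 − 18 = 27 → 27
  G: 71 − 28.4 = 42.6 → 43
  B: 228 + 0.4×(0−228) = 228 − 91.2 = 136.8 → 137
  → #1b2b89
20% tint:
  R: 45 + 0.2×(255−45) = 45 + 42 = 87 → 87
  G: 71 + 36.8 = 107.8 → 108
  B: 228 + 0.2×(255−228) = 228 + 5.4 = 233.4 → 233
  → #576ce9

#1b2b89, #576ce9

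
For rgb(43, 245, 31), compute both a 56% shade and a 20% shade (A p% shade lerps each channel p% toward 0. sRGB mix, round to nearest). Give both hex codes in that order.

56% shade:
  R: 43 − 24.08 = 18.92 → 19
  G: 245 + 0.56×(0−245) = 245 − 137.2 = 107.8 → 108
  B: 31 − 17.36 = 13.64 → 14
  → #136c0e
20% shade:
  R: 43 − 8.6 = 34.4 → 34
  G: 245 − 49 = 196 → 196
  B: 31 − 6.2 = 24.8 → 25
  → #22c419

#136c0e, #22c419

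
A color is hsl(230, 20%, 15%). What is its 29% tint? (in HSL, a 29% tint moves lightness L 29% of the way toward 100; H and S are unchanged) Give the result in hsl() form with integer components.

L moves 29% from 15 toward 100: 15 + 24.65 = 39.65 → 40.
H and S are unchanged.

hsl(230, 20%, 40%)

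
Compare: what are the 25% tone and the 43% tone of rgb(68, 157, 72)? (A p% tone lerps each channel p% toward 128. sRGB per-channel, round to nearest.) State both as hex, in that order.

#539656, #5E9160

25% tone:
  R: 68 + 0.25×(128−68) = 68 + 15 = 83 → 83
  G: 157 + 0.25×(128−157) = 157 − 7.25 = 149.75 → 150
  B: 72 + 14 = 86 → 86
  → #539656
43% tone:
  R: 68 + 25.8 = 93.8 → 94
  G: 157 − 12.47 = 144.53 → 145
  B: 72 + 0.43×(128−72) = 72 + 24.08 = 96.08 → 96
  → #5E9160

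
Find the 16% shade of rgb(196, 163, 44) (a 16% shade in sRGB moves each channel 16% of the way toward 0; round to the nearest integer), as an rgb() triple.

Per channel, c → c + 0.16(0 − c):
  R: 196 − 31.36 = 164.64 → 165
  G: 163 + 0.16×(0−163) = 163 − 26.08 = 136.92 → 137
  B: 44 + 0.16×(0−44) = 44 − 7.04 = 36.96 → 37

rgb(165, 137, 37)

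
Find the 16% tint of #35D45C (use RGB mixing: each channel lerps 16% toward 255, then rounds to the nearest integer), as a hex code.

#55DB76

#35D45C is rgb(53, 212, 92).
Per channel, c → c + 0.16(255 − c):
  R: 53 + 32.32 = 85.32 → 85
  G: 212 + 6.88 = 218.88 → 219
  B: 92 + 0.16×(255−92) = 92 + 26.08 = 118.08 → 118
rgb(85, 219, 118) = #55DB76.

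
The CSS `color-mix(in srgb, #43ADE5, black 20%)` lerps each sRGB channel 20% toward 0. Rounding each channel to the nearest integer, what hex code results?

#43ADE5 is rgb(67, 173, 229).
Per channel, c → c + 0.2(0 − c):
  R: 67 + 0.2×(0−67) = 67 − 13.4 = 53.6 → 54
  G: 173 − 34.6 = 138.4 → 138
  B: 229 − 45.8 = 183.2 → 183
rgb(54, 138, 183) = #368AB7.

#368AB7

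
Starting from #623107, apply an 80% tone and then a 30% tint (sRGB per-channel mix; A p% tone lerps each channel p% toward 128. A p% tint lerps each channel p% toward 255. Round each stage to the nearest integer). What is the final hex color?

#A29B95

#623107 is rgb(98, 49, 7).
An 80% tone moves each channel 80% toward 128:
  R: 98 + 0.8×(128−98) = 98 + 24 = 122 → 122
  G: 49 + 63.2 = 112.2 → 112
  B: 7 + 0.8×(128−7) = 7 + 96.8 = 103.8 → 104
After the tone: rgb(122, 112, 104) = #7A7068.
A 30% tint moves each channel 30% toward 255:
  R: 122 + 0.3×(255−122) = 122 + 39.9 = 161.9 → 162
  G: 112 + 0.3×(255−112) = 112 + 42.9 = 154.9 → 155
  B: 104 + 0.3×(255−104) = 104 + 45.3 = 149.3 → 149
rgb(162, 155, 149) = #A29B95.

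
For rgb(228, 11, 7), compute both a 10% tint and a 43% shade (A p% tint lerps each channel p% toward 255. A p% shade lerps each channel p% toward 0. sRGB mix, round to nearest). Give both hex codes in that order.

#E72320, #820604

10% tint:
  R: 228 + 0.1×(255−228) = 228 + 2.7 = 230.7 → 231
  G: 11 + 0.1×(255−11) = 11 + 24.4 = 35.4 → 35
  B: 7 + 0.1×(255−7) = 7 + 24.8 = 31.8 → 32
  → #E72320
43% shade:
  R: 228 + 0.43×(0−228) = 228 − 98.04 = 129.96 → 130
  G: 11 + 0.43×(0−11) = 11 − 4.73 = 6.27 → 6
  B: 7 + 0.43×(0−7) = 7 − 3.01 = 3.99 → 4
  → #820604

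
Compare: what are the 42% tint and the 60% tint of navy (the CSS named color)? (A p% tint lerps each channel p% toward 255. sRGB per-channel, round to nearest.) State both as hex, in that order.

#6b6bb5, #9999cc

CSS navy is rgb(0, 0, 128).
42% tint:
  R: 0 + 0.42×(255−0) = 0 + 107.1 = 107.1 → 107
  G: 0 + 107.1 = 107.1 → 107
  B: 128 + 53.34 = 181.34 → 181
  → #6b6bb5
60% tint:
  R: 0 + 153 = 153 → 153
  G: 0 + 0.6×(255−0) = 0 + 153 = 153 → 153
  B: 128 + 0.6×(255−128) = 128 + 76.2 = 204.2 → 204
  → #9999cc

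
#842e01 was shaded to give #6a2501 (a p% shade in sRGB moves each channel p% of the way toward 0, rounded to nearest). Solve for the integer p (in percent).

#842e01 is rgb(132, 46, 1); #6a2501 is rgb(106, 37, 1).
On the R channel (widest range): 106 ≈ 132 + (p/100)(0 − 132), so p ≈ 100×(106 − 132)/(0 − 132) = -2600/-132 = 19.70.
p = 20 reproduces all three channels after rounding.

20%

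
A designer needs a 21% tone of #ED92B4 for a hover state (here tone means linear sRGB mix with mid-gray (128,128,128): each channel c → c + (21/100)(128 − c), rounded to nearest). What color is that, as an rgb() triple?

rgb(214, 142, 169)

#ED92B4 is rgb(237, 146, 180).
Per channel, c → c + 0.21(128 − c):
  R: 237 + 0.21×(128−237) = 237 − 22.89 = 214.11 → 214
  G: 146 + 0.21×(128−146) = 146 − 3.78 = 142.22 → 142
  B: 180 + 0.21×(128−180) = 180 − 10.92 = 169.08 → 169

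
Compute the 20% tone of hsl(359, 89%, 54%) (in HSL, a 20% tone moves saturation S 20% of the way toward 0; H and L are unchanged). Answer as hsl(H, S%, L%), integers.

hsl(359, 71%, 54%)

S moves 20% from 89 toward 0: 89 − 17.8 = 71.2 → 71.
H and L are unchanged.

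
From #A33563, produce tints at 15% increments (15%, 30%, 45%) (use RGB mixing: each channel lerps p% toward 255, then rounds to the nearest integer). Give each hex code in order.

#A33563 is rgb(163, 53, 99).
15%: (163 + 13.8 = 176.8→177, 53 + 30.3 = 83.3→83, 99 + 23.4 = 122.4→122) → #B1537A
30%: (163 + 27.6 = 190.6→191, 53 + 60.6 = 113.6→114, 99 + 46.8 = 145.8→146) → #BF7292
45%: (163 + 41.4 = 204.4→204, 53 + 90.9 = 143.9→144, 99 + 70.2 = 169.2→169) → #CC90A9

#B1537A, #BF7292, #CC90A9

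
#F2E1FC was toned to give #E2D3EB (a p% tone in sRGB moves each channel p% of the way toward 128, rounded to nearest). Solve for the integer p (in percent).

#F2E1FC is rgb(242, 225, 252); #E2D3EB is rgb(226, 211, 235).
On the B channel (widest range): 235 ≈ 252 + (p/100)(128 − 252), so p ≈ 100×(235 − 252)/(128 − 252) = -1700/-124 = 13.71.
p = 14 reproduces all three channels after rounding.

14%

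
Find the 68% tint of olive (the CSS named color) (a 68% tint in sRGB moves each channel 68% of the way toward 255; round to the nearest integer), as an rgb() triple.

rgb(214, 214, 173)

CSS olive is rgb(128, 128, 0).
Lerp each channel 68% toward 255:
  R: 128 + 86.36 = 214.36 → 214
  G: 128 + 0.68×(255−128) = 128 + 86.36 = 214.36 → 214
  B: 0 + 0.68×(255−0) = 0 + 173.4 = 173.4 → 173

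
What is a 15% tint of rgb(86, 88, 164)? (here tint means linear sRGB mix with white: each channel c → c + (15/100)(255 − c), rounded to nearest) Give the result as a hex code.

A 15% tint moves each channel 15% toward 255:
  R: 86 + 25.35 = 111.35 → 111
  G: 88 + 0.15×(255−88) = 88 + 25.05 = 113.05 → 113
  B: 164 + 13.65 = 177.65 → 178
rgb(111, 113, 178) = #6F71B2.

#6F71B2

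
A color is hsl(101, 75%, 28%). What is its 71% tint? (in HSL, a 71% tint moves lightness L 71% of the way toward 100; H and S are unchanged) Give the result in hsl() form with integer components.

L moves 71% from 28 toward 100: 28 + 51.12 = 79.12 → 79.
H and S are unchanged.

hsl(101, 75%, 79%)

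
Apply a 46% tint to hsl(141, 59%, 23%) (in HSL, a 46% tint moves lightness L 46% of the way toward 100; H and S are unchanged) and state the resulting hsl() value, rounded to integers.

hsl(141, 59%, 58%)

L moves 46% from 23 toward 100: 23 + 35.42 = 58.42 → 58.
H and S are unchanged.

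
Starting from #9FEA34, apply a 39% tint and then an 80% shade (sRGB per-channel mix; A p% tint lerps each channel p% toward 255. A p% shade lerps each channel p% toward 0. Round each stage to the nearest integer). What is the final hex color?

#27301A

#9FEA34 is rgb(159, 234, 52).
Per channel, c → c + 0.39(255 − c):
  R: 159 + 37.44 = 196.44 → 196
  G: 234 + 0.39×(255−234) = 234 + 8.19 = 242.19 → 242
  B: 52 + 79.17 = 131.17 → 131
After the tint: rgb(196, 242, 131) = #C4F283.
Per channel, c → c + 0.8(0 − c):
  R: 196 + 0.8×(0−196) = 196 − 156.8 = 39.2 → 39
  G: 242 − 193.6 = 48.4 → 48
  B: 131 + 0.8×(0−131) = 131 − 104.8 = 26.2 → 26
rgb(39, 48, 26) = #27301A.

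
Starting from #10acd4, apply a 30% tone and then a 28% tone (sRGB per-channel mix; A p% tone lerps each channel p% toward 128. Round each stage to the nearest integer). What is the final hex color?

#10acd4 is rgb(16, 172, 212).
Per channel, c → c + 0.3(128 − c):
  R: 16 + 0.3×(128−16) = 16 + 33.6 = 49.6 → 50
  G: 172 + 0.3×(128−172) = 172 − 13.2 = 158.8 → 159
  B: 212 − 25.2 = 186.8 → 187
After the tone: rgb(50, 159, 187) = #329fbb.
A 28% tone moves each channel 28% toward 128:
  R: 50 + 21.84 = 71.84 → 72
  G: 159 − 8.68 = 150.32 → 150
  B: 187 + 0.28×(128−187) = 187 − 16.52 = 170.48 → 170
rgb(72, 150, 170) = #4896aa.

#4896aa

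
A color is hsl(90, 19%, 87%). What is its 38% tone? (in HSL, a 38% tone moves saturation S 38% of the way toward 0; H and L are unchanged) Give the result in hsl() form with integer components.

S moves 38% from 19 toward 0: 19 − 7.22 = 11.78 → 12.
H and L are unchanged.

hsl(90, 12%, 87%)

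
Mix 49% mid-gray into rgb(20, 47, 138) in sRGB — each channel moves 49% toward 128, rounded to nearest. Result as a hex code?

#495785

Per channel, c → c + 0.49(128 − c):
  R: 20 + 0.49×(128−20) = 20 + 52.92 = 72.92 → 73
  G: 47 + 0.49×(128−47) = 47 + 39.69 = 86.69 → 87
  B: 138 − 4.9 = 133.1 → 133
rgb(73, 87, 133) = #495785.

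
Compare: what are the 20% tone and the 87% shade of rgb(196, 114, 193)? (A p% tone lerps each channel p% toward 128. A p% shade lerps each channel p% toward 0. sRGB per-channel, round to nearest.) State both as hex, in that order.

20% tone:
  R: 196 + 0.2×(128−196) = 196 − 13.6 = 182.4 → 182
  G: 114 + 2.8 = 116.8 → 117
  B: 193 + 0.2×(128−193) = 193 − 13 = 180 → 180
  → #b675b4
87% shade:
  R: 196 − 170.52 = 25.48 → 25
  G: 114 + 0.87×(0−114) = 114 − 99.18 = 14.82 → 15
  B: 193 + 0.87×(0−193) = 193 − 167.91 = 25.09 → 25
  → #190f19

#b675b4, #190f19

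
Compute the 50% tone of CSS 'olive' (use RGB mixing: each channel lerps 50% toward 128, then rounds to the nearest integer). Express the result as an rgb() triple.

CSS olive is rgb(128, 128, 0).
Lerp each channel 50% toward 128:
  R: 128 + 0.5×(128−128) = 128 + 0 = 128 → 128
  G: 128 + 0 = 128 → 128
  B: 0 + 0.5×(128−0) = 0 + 64 = 64 → 64

rgb(128, 128, 64)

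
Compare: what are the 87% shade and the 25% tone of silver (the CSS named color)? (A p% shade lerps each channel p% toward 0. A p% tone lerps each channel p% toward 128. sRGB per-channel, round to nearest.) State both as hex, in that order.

#191919, #B0B0B0

CSS silver is rgb(192, 192, 192).
87% shade:
  R: 192 + 0.87×(0−192) = 192 − 167.04 = 24.96 → 25
  G: 192 − 167.04 = 24.96 → 25
  B: 192 − 167.04 = 24.96 → 25
  → #191919
25% tone:
  R: 192 − 16 = 176 → 176
  G: 192 + 0.25×(128−192) = 192 − 16 = 176 → 176
  B: 192 − 16 = 176 → 176
  → #B0B0B0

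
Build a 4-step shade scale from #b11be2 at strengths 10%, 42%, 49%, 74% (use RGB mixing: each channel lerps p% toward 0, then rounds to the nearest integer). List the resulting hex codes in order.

#b11be2 is rgb(177, 27, 226).
10%: (177 − 17.7 = 159.3→159, 27 − 2.7 = 24.3→24, 226 − 22.6 = 203.4→203) → #9f18cb
42%: (177 − 74.34 = 102.66→103, 27 − 11.34 = 15.66→16, 226 − 94.92 = 131.08→131) → #671083
49%: (177 − 86.73 = 90.27→90, 27 − 13.23 = 13.77→14, 226 − 110.74 = 115.26→115) → #5a0e73
74%: (177 − 130.98 = 46.02→46, 27 − 19.98 = 7.02→7, 226 − 167.24 = 58.76→59) → #2e073b

#9f18cb, #671083, #5a0e73, #2e073b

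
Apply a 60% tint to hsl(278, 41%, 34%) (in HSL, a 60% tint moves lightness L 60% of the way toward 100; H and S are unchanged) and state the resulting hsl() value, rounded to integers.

L moves 60% from 34 toward 100: 34 + 39.6 = 73.6 → 74.
H and S are unchanged.

hsl(278, 41%, 74%)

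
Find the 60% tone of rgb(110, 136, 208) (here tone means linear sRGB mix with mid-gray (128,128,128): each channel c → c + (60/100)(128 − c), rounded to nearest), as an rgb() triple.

Lerp each channel 60% toward 128:
  R: 110 + 0.6×(128−110) = 110 + 10.8 = 120.8 → 121
  G: 136 − 4.8 = 131.2 → 131
  B: 208 + 0.6×(128−208) = 208 − 48 = 160 → 160

rgb(121, 131, 160)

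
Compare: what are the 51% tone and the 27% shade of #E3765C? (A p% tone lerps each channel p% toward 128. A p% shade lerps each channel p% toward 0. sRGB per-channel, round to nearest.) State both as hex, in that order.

#B17B6E, #A65643

#E3765C is rgb(227, 118, 92).
51% tone:
  R: 227 + 0.51×(128−227) = 227 − 50.49 = 176.51 → 177
  G: 118 + 0.51×(128−118) = 118 + 5.1 = 123.1 → 123
  B: 92 + 18.36 = 110.36 → 110
  → #B17B6E
27% shade:
  R: 227 + 0.27×(0−227) = 227 − 61.29 = 165.71 → 166
  G: 118 − 31.86 = 86.14 → 86
  B: 92 − 24.84 = 67.16 → 67
  → #A65643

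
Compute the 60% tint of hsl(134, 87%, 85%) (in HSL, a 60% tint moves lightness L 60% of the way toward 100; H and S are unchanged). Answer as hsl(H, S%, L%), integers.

hsl(134, 87%, 94%)

L moves 60% from 85 toward 100: 85 + 9 = 94 → 94.
H and S are unchanged.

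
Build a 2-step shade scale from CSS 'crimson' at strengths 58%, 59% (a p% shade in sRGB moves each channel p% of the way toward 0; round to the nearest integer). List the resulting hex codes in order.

CSS crimson is rgb(220, 20, 60).
58%: (220 − 127.6 = 92.4→92, 20 − 11.6 = 8.4→8, 60 − 34.8 = 25.2→25) → #5C0819
59%: (220 − 129.8 = 90.2→90, 20 − 11.8 = 8.2→8, 60 − 35.4 = 24.6→25) → #5A0819

#5C0819, #5A0819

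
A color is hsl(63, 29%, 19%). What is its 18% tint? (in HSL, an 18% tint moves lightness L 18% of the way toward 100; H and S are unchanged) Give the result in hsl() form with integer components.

hsl(63, 29%, 34%)

L moves 18% from 19 toward 100: 19 + 14.58 = 33.58 → 34.
H and S are unchanged.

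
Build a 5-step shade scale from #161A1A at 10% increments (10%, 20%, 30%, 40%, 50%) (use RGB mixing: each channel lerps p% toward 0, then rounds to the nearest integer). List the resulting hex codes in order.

#141717, #121515, #0F1212, #0D1010, #0B0D0D

#161A1A is rgb(22, 26, 26).
10%: (22 − 2.2 = 19.8→20, 26 − 2.6 = 23.4→23, 26 − 2.6 = 23.4→23) → #141717
20%: (22 − 4.4 = 17.6→18, 26 − 5.2 = 20.8→21, 26 − 5.2 = 20.8→21) → #121515
30%: (22 − 6.6 = 15.4→15, 26 − 7.8 = 18.2→18, 26 − 7.8 = 18.2→18) → #0F1212
40%: (22 − 8.8 = 13.2→13, 26 − 10.4 = 15.6→16, 26 − 10.4 = 15.6→16) → #0D1010
50%: (22 − 11 = 11→11, 26 − 13 = 13→13, 26 − 13 = 13→13) → #0B0D0D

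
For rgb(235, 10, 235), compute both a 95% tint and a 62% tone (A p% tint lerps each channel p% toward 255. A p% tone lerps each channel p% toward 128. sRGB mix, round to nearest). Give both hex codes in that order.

95% tint:
  R: 235 + 0.95×(255−235) = 235 + 19 = 254 → 254
  G: 10 + 0.95×(255−10) = 10 + 232.75 = 242.75 → 243
  B: 235 + 19 = 254 → 254
  → #FEF3FE
62% tone:
  R: 235 − 66.34 = 168.66 → 169
  G: 10 + 73.16 = 83.16 → 83
  B: 235 + 0.62×(128−235) = 235 − 66.34 = 168.66 → 169
  → #A953A9

#FEF3FE, #A953A9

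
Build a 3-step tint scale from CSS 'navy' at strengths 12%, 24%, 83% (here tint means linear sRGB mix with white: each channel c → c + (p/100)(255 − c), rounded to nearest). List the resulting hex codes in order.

CSS navy is rgb(0, 0, 128).
12%: (0 + 30.6 = 30.6→31, 0 + 30.6 = 30.6→31, 128 + 15.24 = 143.24→143) → #1F1F8F
24%: (0 + 61.2 = 61.2→61, 0 + 61.2 = 61.2→61, 128 + 30.48 = 158.48→158) → #3D3D9E
83%: (0 + 211.65 = 211.65→212, 0 + 211.65 = 211.65→212, 128 + 105.41 = 233.41→233) → #D4D4E9

#1F1F8F, #3D3D9E, #D4D4E9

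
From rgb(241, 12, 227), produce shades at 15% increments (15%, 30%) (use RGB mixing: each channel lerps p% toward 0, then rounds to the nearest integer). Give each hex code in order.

#cd0ac1, #a9089f

15%: (241 − 36.15 = 204.85→205, 12 − 1.8 = 10.2→10, 227 − 34.05 = 192.95→193) → #cd0ac1
30%: (241 − 72.3 = 168.7→169, 12 − 3.6 = 8.4→8, 227 − 68.1 = 158.9→159) → #a9089f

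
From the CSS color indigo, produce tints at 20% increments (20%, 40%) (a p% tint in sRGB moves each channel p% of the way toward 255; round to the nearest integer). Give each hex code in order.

CSS indigo is rgb(75, 0, 130).
20%: (75 + 36 = 111→111, 0 + 51 = 51→51, 130 + 25 = 155→155) → #6f339b
40%: (75 + 72 = 147→147, 0 + 102 = 102→102, 130 + 50 = 180→180) → #9366b4

#6f339b, #9366b4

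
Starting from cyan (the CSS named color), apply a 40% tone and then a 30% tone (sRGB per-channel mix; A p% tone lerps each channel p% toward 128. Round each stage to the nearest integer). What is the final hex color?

#4ab5b5

CSS cyan is rgb(0, 255, 255).
Per channel, c → c + 0.4(128 − c):
  R: 0 + 51.2 = 51.2 → 51
  G: 255 + 0.4×(128−255) = 255 − 50.8 = 204.2 → 204
  B: 255 − 50.8 = 204.2 → 204
After the tone: rgb(51, 204, 204) = #33cccc.
Lerp each channel 30% toward 128:
  R: 51 + 23.1 = 74.1 → 74
  G: 204 − 22.8 = 181.2 → 181
  B: 204 + 0.3×(128−204) = 204 − 22.8 = 181.2 → 181
rgb(74, 181, 181) = #4ab5b5.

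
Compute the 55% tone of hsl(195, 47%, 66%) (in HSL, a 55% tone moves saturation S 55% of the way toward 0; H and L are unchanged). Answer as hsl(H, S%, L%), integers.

S moves 55% from 47 toward 0: 47 − 25.85 = 21.15 → 21.
H and L are unchanged.

hsl(195, 21%, 66%)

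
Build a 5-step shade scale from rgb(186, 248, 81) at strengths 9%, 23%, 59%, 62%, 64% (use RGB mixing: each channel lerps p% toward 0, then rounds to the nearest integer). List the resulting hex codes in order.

9%: (186 − 16.74 = 169.26→169, 248 − 22.32 = 225.68→226, 81 − 7.29 = 73.71→74) → #a9e24a
23%: (186 − 42.78 = 143.22→143, 248 − 57.04 = 190.96→191, 81 − 18.63 = 62.37→62) → #8fbf3e
59%: (186 − 109.74 = 76.26→76, 248 − 146.32 = 101.68→102, 81 − 47.79 = 33.21→33) → #4c6621
62%: (186 − 115.32 = 70.68→71, 248 − 153.76 = 94.24→94, 81 − 50.22 = 30.78→31) → #475e1f
64%: (186 − 119.04 = 66.96→67, 248 − 158.72 = 89.28→89, 81 − 51.84 = 29.16→29) → #43591d

#a9e24a, #8fbf3e, #4c6621, #475e1f, #43591d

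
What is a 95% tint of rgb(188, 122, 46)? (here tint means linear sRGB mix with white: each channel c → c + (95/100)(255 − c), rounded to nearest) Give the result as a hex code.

Lerp each channel 95% toward 255:
  R: 188 + 0.95×(255−188) = 188 + 63.65 = 251.65 → 252
  G: 122 + 126.35 = 248.35 → 248
  B: 46 + 198.55 = 244.55 → 245
rgb(252, 248, 245) = #FCF8F5.

#FCF8F5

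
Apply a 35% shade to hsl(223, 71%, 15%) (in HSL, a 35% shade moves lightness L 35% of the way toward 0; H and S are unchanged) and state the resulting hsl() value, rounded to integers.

hsl(223, 71%, 10%)

L moves 35% from 15 toward 0: 15 − 5.25 = 9.75 → 10.
H and S are unchanged.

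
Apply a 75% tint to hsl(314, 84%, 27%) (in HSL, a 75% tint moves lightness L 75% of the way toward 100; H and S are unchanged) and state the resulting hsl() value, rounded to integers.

hsl(314, 84%, 82%)

L moves 75% from 27 toward 100: 27 + 54.75 = 81.75 → 82.
H and S are unchanged.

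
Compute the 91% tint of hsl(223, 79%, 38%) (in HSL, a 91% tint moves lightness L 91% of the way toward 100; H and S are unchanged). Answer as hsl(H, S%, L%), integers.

hsl(223, 79%, 94%)

L moves 91% from 38 toward 100: 38 + 56.42 = 94.42 → 94.
H and S are unchanged.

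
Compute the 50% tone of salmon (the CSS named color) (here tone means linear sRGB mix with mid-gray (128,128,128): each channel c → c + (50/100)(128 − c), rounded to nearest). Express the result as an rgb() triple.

CSS salmon is rgb(250, 128, 114).
Per channel, c → c + 0.5(128 − c):
  R: 250 − 61 = 189 → 189
  G: 128 + 0.5×(128−128) = 128 + 0 = 128 → 128
  B: 114 + 0.5×(128−114) = 114 + 7 = 121 → 121

rgb(189, 128, 121)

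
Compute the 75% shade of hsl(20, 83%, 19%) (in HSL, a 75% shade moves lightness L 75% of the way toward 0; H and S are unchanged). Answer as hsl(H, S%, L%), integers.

L moves 75% from 19 toward 0: 19 − 14.25 = 4.75 → 5.
H and S are unchanged.

hsl(20, 83%, 5%)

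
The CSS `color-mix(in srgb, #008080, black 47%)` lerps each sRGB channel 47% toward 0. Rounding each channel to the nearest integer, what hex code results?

#008080 is rgb(0, 128, 128).
Lerp each channel 47% toward 0:
  R: 0 + 0 = 0 → 0
  G: 128 − 60.16 = 67.84 → 68
  B: 128 − 60.16 = 67.84 → 68
rgb(0, 68, 68) = #004444.

#004444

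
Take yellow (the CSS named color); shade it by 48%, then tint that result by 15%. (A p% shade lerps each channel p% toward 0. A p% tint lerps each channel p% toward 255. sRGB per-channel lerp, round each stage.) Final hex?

#979726

CSS yellow is rgb(255, 255, 0).
Per channel, c → c + 0.48(0 − c):
  R: 255 + 0.48×(0−255) = 255 − 122.4 = 132.6 → 133
  G: 255 − 122.4 = 132.6 → 133
  B: 0 + 0 = 0 → 0
After the shade: rgb(133, 133, 0) = #858500.
Per channel, c → c + 0.15(255 − c):
  R: 133 + 18.3 = 151.3 → 151
  G: 133 + 0.15×(255−133) = 133 + 18.3 = 151.3 → 151
  B: 0 + 38.25 = 38.25 → 38
rgb(151, 151, 38) = #979726.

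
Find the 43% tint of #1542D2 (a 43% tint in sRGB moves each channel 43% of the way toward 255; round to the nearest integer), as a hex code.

#1542D2 is rgb(21, 66, 210).
Per channel, c → c + 0.43(255 − c):
  R: 21 + 100.62 = 121.62 → 122
  G: 66 + 0.43×(255−66) = 66 + 81.27 = 147.27 → 147
  B: 210 + 0.43×(255−210) = 210 + 19.35 = 229.35 → 229
rgb(122, 147, 229) = #7A93E5.

#7A93E5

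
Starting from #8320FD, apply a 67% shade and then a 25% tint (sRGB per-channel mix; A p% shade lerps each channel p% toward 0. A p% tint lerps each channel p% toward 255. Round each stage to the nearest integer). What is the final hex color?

#60487E

#8320FD is rgb(131, 32, 253).
A 67% shade moves each channel 67% toward 0:
  R: 131 + 0.67×(0−131) = 131 − 87.77 = 43.23 → 43
  G: 32 − 21.44 = 10.56 → 11
  B: 253 − 169.51 = 83.49 → 83
After the shade: rgb(43, 11, 83) = #2B0B53.
A 25% tint moves each channel 25% toward 255:
  R: 43 + 0.25×(255−43) = 43 + 53 = 96 → 96
  G: 11 + 0.25×(255−11) = 11 + 61 = 72 → 72
  B: 83 + 0.25×(255−83) = 83 + 43 = 126 → 126
rgb(96, 72, 126) = #60487E.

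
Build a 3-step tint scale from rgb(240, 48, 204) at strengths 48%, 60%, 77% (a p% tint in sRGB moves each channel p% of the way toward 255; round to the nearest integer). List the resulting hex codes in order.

#F793E4, #F9ACEB, #FCCFF3

48%: (240 + 7.2 = 247.2→247, 48 + 99.36 = 147.36→147, 204 + 24.48 = 228.48→228) → #F793E4
60%: (240 + 9 = 249→249, 48 + 124.2 = 172.2→172, 204 + 30.6 = 234.6→235) → #F9ACEB
77%: (240 + 11.55 = 251.55→252, 48 + 159.39 = 207.39→207, 204 + 39.27 = 243.27→243) → #FCCFF3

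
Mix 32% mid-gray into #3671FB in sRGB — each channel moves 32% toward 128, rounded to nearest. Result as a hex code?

#4E76D4

#3671FB is rgb(54, 113, 251).
Lerp each channel 32% toward 128:
  R: 54 + 0.32×(128−54) = 54 + 23.68 = 77.68 → 78
  G: 113 + 0.32×(128−113) = 113 + 4.8 = 117.8 → 118
  B: 251 − 39.36 = 211.64 → 212
rgb(78, 118, 212) = #4E76D4.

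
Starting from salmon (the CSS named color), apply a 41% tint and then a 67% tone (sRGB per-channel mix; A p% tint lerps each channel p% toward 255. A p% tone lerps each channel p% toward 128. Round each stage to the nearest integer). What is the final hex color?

#A9918F

CSS salmon is rgb(250, 128, 114).
A 41% tint moves each channel 41% toward 255:
  R: 250 + 2.05 = 252.05 → 252
  G: 128 + 0.41×(255−128) = 128 + 52.07 = 180.07 → 180
  B: 114 + 0.41×(255−114) = 114 + 57.81 = 171.81 → 172
After the tint: rgb(252, 180, 172) = #FCB4AC.
A 67% tone moves each channel 67% toward 128:
  R: 252 + 0.67×(128−252) = 252 − 83.08 = 168.92 → 169
  G: 180 + 0.67×(128−180) = 180 − 34.84 = 145.16 → 145
  B: 172 + 0.67×(128−172) = 172 − 29.48 = 142.52 → 143
rgb(169, 145, 143) = #A9918F.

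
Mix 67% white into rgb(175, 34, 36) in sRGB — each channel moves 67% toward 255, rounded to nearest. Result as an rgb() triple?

rgb(229, 182, 183)

Per channel, c → c + 0.67(255 − c):
  R: 175 + 0.67×(255−175) = 175 + 53.6 = 228.6 → 229
  G: 34 + 148.07 = 182.07 → 182
  B: 36 + 0.67×(255−36) = 36 + 146.73 = 182.73 → 183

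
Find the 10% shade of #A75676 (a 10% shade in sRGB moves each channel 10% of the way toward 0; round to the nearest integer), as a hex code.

#964D6A

#A75676 is rgb(167, 86, 118).
A 10% shade moves each channel 10% toward 0:
  R: 167 + 0.1×(0−167) = 167 − 16.7 = 150.3 → 150
  G: 86 + 0.1×(0−86) = 86 − 8.6 = 77.4 → 77
  B: 118 − 11.8 = 106.2 → 106
rgb(150, 77, 106) = #964D6A.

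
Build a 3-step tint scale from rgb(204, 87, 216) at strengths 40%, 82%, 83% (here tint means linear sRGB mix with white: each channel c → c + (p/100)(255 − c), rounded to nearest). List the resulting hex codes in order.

40%: (204 + 20.4 = 224.4→224, 87 + 67.2 = 154.2→154, 216 + 15.6 = 231.6→232) → #e09ae8
82%: (204 + 41.82 = 245.82→246, 87 + 137.76 = 224.76→225, 216 + 31.98 = 247.98→248) → #f6e1f8
83%: (204 + 42.33 = 246.33→246, 87 + 139.44 = 226.44→226, 216 + 32.37 = 248.37→248) → #f6e2f8

#e09ae8, #f6e1f8, #f6e2f8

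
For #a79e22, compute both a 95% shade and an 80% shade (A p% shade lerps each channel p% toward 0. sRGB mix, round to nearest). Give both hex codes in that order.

#080802, #212007

#a79e22 is rgb(167, 158, 34).
95% shade:
  R: 167 + 0.95×(0−167) = 167 − 158.65 = 8.35 → 8
  G: 158 + 0.95×(0−158) = 158 − 150.1 = 7.9 → 8
  B: 34 + 0.95×(0−34) = 34 − 32.3 = 1.7 → 2
  → #080802
80% shade:
  R: 167 + 0.8×(0−167) = 167 − 133.6 = 33.4 → 33
  G: 158 − 126.4 = 31.6 → 32
  B: 34 + 0.8×(0−34) = 34 − 27.2 = 6.8 → 7
  → #212007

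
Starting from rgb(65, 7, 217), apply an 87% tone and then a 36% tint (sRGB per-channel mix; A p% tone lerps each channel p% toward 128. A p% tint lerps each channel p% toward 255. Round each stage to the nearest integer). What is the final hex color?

Per channel, c → c + 0.87(128 − c):
  R: 65 + 0.87×(128−65) = 65 + 54.81 = 119.81 → 120
  G: 7 + 105.27 = 112.27 → 112
  B: 217 + 0.87×(128−217) = 217 − 77.43 = 139.57 → 140
After the tone: rgb(120, 112, 140) = #78708c.
A 36% tint moves each channel 36% toward 255:
  R: 120 + 48.6 = 168.6 → 169
  G: 112 + 0.36×(255−112) = 112 + 51.48 = 163.48 → 163
  B: 140 + 0.36×(255−140) = 140 + 41.4 = 181.4 → 181
rgb(169, 163, 181) = #a9a3b5.

#a9a3b5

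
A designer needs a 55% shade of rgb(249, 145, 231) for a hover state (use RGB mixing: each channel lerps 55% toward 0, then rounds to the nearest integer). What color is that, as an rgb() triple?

Per channel, c → c + 0.55(0 − c):
  R: 249 + 0.55×(0−249) = 249 − 136.95 = 112.05 → 112
  G: 145 − 79.75 = 65.25 → 65
  B: 231 − 127.05 = 103.95 → 104

rgb(112, 65, 104)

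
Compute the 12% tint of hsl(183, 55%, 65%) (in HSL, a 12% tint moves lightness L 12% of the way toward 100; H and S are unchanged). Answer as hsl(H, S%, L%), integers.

L moves 12% from 65 toward 100: 65 + 4.2 = 69.2 → 69.
H and S are unchanged.

hsl(183, 55%, 69%)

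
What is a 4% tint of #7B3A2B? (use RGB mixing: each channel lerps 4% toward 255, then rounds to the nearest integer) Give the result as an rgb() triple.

#7B3A2B is rgb(123, 58, 43).
Lerp each channel 4% toward 255:
  R: 123 + 5.28 = 128.28 → 128
  G: 58 + 0.04×(255−58) = 58 + 7.88 = 65.88 → 66
  B: 43 + 8.48 = 51.48 → 51

rgb(128, 66, 51)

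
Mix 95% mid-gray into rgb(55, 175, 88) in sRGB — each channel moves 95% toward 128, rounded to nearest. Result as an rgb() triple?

A 95% tone moves each channel 95% toward 128:
  R: 55 + 0.95×(128−55) = 55 + 69.35 = 124.35 → 124
  G: 175 + 0.95×(128−175) = 175 − 44.65 = 130.35 → 130
  B: 88 + 38 = 126 → 126

rgb(124, 130, 126)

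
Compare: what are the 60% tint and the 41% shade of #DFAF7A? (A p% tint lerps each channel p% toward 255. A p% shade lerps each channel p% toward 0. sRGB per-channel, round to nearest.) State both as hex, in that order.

#DFAF7A is rgb(223, 175, 122).
60% tint:
  R: 223 + 0.6×(255−223) = 223 + 19.2 = 242.2 → 242
  G: 175 + 48 = 223 → 223
  B: 122 + 0.6×(255−122) = 122 + 79.8 = 201.8 → 202
  → #F2DFCA
41% shade:
  R: 223 − 91.43 = 131.57 → 132
  G: 175 − 71.75 = 103.25 → 103
  B: 122 + 0.41×(0−122) = 122 − 50.02 = 71.98 → 72
  → #846748

#F2DFCA, #846748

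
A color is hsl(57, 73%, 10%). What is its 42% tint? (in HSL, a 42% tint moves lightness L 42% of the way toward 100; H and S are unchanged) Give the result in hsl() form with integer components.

L moves 42% from 10 toward 100: 10 + 37.8 = 47.8 → 48.
H and S are unchanged.

hsl(57, 73%, 48%)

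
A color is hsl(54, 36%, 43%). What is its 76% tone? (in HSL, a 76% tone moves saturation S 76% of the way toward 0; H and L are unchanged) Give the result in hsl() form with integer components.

S moves 76% from 36 toward 0: 36 − 27.36 = 8.64 → 9.
H and L are unchanged.

hsl(54, 9%, 43%)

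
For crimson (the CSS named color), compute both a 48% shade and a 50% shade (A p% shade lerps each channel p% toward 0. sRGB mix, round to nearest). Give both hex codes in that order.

#720A1F, #6E0A1E

CSS crimson is rgb(220, 20, 60).
48% shade:
  R: 220 + 0.48×(0−220) = 220 − 105.6 = 114.4 → 114
  G: 20 − 9.6 = 10.4 → 10
  B: 60 + 0.48×(0−60) = 60 − 28.8 = 31.2 → 31
  → #720A1F
50% shade:
  R: 220 − 110 = 110 → 110
  G: 20 + 0.5×(0−20) = 20 − 10 = 10 → 10
  B: 60 + 0.5×(0−60) = 60 − 30 = 30 → 30
  → #6E0A1E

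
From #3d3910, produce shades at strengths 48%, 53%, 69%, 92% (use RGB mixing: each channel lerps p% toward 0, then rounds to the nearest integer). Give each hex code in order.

#3d3910 is rgb(61, 57, 16).
48%: (61 − 29.28 = 31.72→32, 57 − 27.36 = 29.64→30, 16 − 7.68 = 8.32→8) → #201e08
53%: (61 − 32.33 = 28.67→29, 57 − 30.21 = 26.79→27, 16 − 8.48 = 7.52→8) → #1d1b08
69%: (61 − 42.09 = 18.91→19, 57 − 39.33 = 17.67→18, 16 − 11.04 = 4.96→5) → #131205
92%: (61 − 56.12 = 4.88→5, 57 − 52.44 = 4.56→5, 16 − 14.72 = 1.28→1) → #050501

#201e08, #1d1b08, #131205, #050501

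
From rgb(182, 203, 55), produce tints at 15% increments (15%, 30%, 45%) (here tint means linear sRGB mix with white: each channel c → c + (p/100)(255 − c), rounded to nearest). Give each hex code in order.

15%: (182 + 10.95 = 192.95→193, 203 + 7.8 = 210.8→211, 55 + 30 = 85→85) → #C1D355
30%: (182 + 21.9 = 203.9→204, 203 + 15.6 = 218.6→219, 55 + 60 = 115→115) → #CCDB73
45%: (182 + 32.85 = 214.85→215, 203 + 23.4 = 226.4→226, 55 + 90 = 145→145) → #D7E291

#C1D355, #CCDB73, #D7E291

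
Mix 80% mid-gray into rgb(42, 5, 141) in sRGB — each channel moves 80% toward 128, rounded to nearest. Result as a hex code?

An 80% tone moves each channel 80% toward 128:
  R: 42 + 0.8×(128−42) = 42 + 68.8 = 110.8 → 111
  G: 5 + 98.4 = 103.4 → 103
  B: 141 + 0.8×(128−141) = 141 − 10.4 = 130.6 → 131
rgb(111, 103, 131) = #6f6783.

#6f6783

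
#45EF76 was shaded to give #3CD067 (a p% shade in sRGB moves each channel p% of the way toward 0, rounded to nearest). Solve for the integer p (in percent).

#45EF76 is rgb(69, 239, 118); #3CD067 is rgb(60, 208, 103).
On the G channel (widest range): 208 ≈ 239 + (p/100)(0 − 239), so p ≈ 100×(208 − 239)/(0 − 239) = -3100/-239 = 12.97.
p = 13 reproduces all three channels after rounding.

13%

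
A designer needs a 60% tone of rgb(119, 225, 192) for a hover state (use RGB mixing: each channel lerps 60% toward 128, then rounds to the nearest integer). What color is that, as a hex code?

#7CA79A

Lerp each channel 60% toward 128:
  R: 119 + 0.6×(128−119) = 119 + 5.4 = 124.4 → 124
  G: 225 + 0.6×(128−225) = 225 − 58.2 = 166.8 → 167
  B: 192 − 38.4 = 153.6 → 154
rgb(124, 167, 154) = #7CA79A.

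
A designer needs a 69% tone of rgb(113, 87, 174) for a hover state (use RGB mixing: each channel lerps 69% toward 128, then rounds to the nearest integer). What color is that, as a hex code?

Lerp each channel 69% toward 128:
  R: 113 + 10.35 = 123.35 → 123
  G: 87 + 0.69×(128−87) = 87 + 28.29 = 115.29 → 115
  B: 174 + 0.69×(128−174) = 174 − 31.74 = 142.26 → 142
rgb(123, 115, 142) = #7b738e.

#7b738e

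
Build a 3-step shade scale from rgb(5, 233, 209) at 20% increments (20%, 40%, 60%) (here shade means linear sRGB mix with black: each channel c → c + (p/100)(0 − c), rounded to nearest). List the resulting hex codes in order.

20%: (5 − 1 = 4→4, 233 − 46.6 = 186.4→186, 209 − 41.8 = 167.2→167) → #04baa7
40%: (5 − 2 = 3→3, 233 − 93.2 = 139.8→140, 209 − 83.6 = 125.4→125) → #038c7d
60%: (5 − 3 = 2→2, 233 − 139.8 = 93.2→93, 209 − 125.4 = 83.6→84) → #025d54

#04baa7, #038c7d, #025d54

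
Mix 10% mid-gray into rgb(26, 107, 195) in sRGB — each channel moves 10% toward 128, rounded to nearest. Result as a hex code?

#246DBC

Lerp each channel 10% toward 128:
  R: 26 + 0.1×(128−26) = 26 + 10.2 = 36.2 → 36
  G: 107 + 2.1 = 109.1 → 109
  B: 195 + 0.1×(128−195) = 195 − 6.7 = 188.3 → 188
rgb(36, 109, 188) = #246DBC.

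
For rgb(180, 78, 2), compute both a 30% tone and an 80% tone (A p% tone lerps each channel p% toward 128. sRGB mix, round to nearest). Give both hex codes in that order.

30% tone:
  R: 180 − 15.6 = 164.4 → 164
  G: 78 + 0.3×(128−78) = 78 + 15 = 93 → 93
  B: 2 + 0.3×(128−2) = 2 + 37.8 = 39.8 → 40
  → #A45D28
80% tone:
  R: 180 + 0.8×(128−180) = 180 − 41.6 = 138.4 → 138
  G: 78 + 0.8×(128−78) = 78 + 40 = 118 → 118
  B: 2 + 100.8 = 102.8 → 103
  → #8A7667

#A45D28, #8A7667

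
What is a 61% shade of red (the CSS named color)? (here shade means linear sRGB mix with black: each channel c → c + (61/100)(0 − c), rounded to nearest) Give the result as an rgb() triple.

CSS red is rgb(255, 0, 0).
A 61% shade moves each channel 61% toward 0:
  R: 255 − 155.55 = 99.45 → 99
  G: 0 + 0.61×(0−0) = 0 + 0 = 0 → 0
  B: 0 + 0.61×(0−0) = 0 + 0 = 0 → 0

rgb(99, 0, 0)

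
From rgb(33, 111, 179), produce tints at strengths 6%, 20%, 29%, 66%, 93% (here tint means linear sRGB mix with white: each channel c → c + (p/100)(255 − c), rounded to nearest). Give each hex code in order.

6%: (33 + 13.32 = 46.32→46, 111 + 8.64 = 119.64→120, 179 + 4.56 = 183.56→184) → #2E78B8
20%: (33 + 44.4 = 77.4→77, 111 + 28.8 = 139.8→140, 179 + 15.2 = 194.2→194) → #4D8CC2
29%: (33 + 64.38 = 97.38→97, 111 + 41.76 = 152.76→153, 179 + 22.04 = 201.04→201) → #6199C9
66%: (33 + 146.52 = 179.52→180, 111 + 95.04 = 206.04→206, 179 + 50.16 = 229.16→229) → #B4CEE5
93%: (33 + 206.46 = 239.46→239, 111 + 133.92 = 244.92→245, 179 + 70.68 = 249.68→250) → #EFF5FA

#2E78B8, #4D8CC2, #6199C9, #B4CEE5, #EFF5FA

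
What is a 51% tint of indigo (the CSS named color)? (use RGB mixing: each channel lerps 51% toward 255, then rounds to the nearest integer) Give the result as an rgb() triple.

rgb(167, 130, 194)

CSS indigo is rgb(75, 0, 130).
Per channel, c → c + 0.51(255 − c):
  R: 75 + 91.8 = 166.8 → 167
  G: 0 + 0.51×(255−0) = 0 + 130.05 = 130.05 → 130
  B: 130 + 0.51×(255−130) = 130 + 63.75 = 193.75 → 194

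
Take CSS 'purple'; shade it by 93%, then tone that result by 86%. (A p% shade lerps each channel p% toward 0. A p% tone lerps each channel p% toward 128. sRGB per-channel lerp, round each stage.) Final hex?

CSS purple is rgb(128, 0, 128).
A 93% shade moves each channel 93% toward 0:
  R: 128 − 119.04 = 8.96 → 9
  G: 0 + 0 = 0 → 0
  B: 128 + 0.93×(0−128) = 128 − 119.04 = 8.96 → 9
After the shade: rgb(9, 0, 9) = #090009.
Per channel, c → c + 0.86(128 − c):
  R: 9 + 0.86×(128−9) = 9 + 102.34 = 111.34 → 111
  G: 0 + 0.86×(128−0) = 0 + 110.08 = 110.08 → 110
  B: 9 + 102.34 = 111.34 → 111
rgb(111, 110, 111) = #6f6e6f.

#6f6e6f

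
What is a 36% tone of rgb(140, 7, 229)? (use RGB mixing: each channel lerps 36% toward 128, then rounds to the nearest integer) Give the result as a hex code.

Per channel, c → c + 0.36(128 − c):
  R: 140 − 4.32 = 135.68 → 136
  G: 7 + 43.56 = 50.56 → 51
  B: 229 + 0.36×(128−229) = 229 − 36.36 = 192.64 → 193
rgb(136, 51, 193) = #8833c1.

#8833c1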